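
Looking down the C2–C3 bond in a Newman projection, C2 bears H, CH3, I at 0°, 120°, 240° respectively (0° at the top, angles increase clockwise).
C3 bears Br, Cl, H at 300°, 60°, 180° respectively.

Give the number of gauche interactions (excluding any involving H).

2

Non-H gauche pairs: CH3(120°)/Cl(60°); I(240°)/Br(300°) — 2 interactions.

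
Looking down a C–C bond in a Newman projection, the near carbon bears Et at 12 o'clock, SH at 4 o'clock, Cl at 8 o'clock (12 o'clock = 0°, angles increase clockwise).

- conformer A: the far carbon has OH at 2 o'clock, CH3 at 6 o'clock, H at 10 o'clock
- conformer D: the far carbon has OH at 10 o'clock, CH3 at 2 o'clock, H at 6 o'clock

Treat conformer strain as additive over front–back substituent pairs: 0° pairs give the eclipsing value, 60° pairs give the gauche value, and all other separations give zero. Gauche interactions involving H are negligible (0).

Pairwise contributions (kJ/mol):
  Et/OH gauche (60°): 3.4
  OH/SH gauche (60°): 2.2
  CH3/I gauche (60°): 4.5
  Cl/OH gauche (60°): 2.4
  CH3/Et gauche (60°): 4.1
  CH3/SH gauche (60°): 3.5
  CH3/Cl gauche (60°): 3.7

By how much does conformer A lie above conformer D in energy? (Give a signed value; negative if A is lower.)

A is staggered. Et at 0° is gauche with OH at 60° (3.4); SH at 120° is gauche with OH at 60° (2.2); SH at 120° is gauche with CH3 at 180° (3.5); Cl at 240° is gauche with CH3 at 180° (3.7). Total 12.8 kJ/mol.
D is staggered. Et at 0° is gauche with OH at 300° (3.4); Et at 0° is gauche with CH3 at 60° (4.1); SH at 120° is gauche with CH3 at 60° (3.5); Cl at 240° is gauche with OH at 300° (2.4). Total 13.4 kJ/mol.
E(A) − E(D) = 12.8 − 13.4 = -0.6 kJ/mol.

-0.6 kJ/mol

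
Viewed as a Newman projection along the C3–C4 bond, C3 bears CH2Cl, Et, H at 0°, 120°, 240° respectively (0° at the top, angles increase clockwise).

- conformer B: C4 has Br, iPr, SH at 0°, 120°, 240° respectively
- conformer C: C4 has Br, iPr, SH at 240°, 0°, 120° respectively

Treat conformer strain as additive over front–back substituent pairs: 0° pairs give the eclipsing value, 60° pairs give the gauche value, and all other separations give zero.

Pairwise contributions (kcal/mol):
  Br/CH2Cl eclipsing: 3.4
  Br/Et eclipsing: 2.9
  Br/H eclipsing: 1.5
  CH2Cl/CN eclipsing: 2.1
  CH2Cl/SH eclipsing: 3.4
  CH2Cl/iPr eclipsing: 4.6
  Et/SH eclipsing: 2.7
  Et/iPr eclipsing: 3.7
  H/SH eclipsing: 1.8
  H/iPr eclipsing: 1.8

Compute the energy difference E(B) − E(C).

B (eclipsed): CH2Cl–Br eclipsed, Et–iPr eclipsed, H–SH eclipsed; 3.4 + 3.7 + 1.8 = 8.9 kcal/mol.
C (eclipsed): CH2Cl–iPr eclipsed, Et–SH eclipsed, H–Br eclipsed; 4.6 + 2.7 + 1.5 = 8.8 kcal/mol.
E(B) − E(C) = 8.9 − 8.8 = +0.1 kcal/mol.

+0.1 kcal/mol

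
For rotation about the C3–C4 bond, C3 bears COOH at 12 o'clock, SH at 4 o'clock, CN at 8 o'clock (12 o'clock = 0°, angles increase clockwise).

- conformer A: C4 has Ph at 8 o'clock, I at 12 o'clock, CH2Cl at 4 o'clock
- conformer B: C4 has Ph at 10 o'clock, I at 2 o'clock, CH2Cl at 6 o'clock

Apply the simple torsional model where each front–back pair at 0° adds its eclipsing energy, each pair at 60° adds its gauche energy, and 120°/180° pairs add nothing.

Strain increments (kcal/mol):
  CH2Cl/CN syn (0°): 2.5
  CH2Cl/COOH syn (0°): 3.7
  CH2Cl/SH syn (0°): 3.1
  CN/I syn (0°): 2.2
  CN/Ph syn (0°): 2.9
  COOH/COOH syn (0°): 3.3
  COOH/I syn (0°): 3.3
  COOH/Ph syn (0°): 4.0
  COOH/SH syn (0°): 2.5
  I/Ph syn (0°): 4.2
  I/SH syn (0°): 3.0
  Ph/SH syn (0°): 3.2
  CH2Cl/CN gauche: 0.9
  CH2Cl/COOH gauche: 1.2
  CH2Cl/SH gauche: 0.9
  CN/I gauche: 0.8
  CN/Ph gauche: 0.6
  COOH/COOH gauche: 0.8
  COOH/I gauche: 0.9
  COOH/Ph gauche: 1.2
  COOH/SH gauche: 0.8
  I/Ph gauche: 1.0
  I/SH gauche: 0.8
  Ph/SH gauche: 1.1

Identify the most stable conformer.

B

A (eclipsed): COOH–I eclipsed, SH–CH2Cl eclipsed, CN–Ph eclipsed; 3.3 + 3.1 + 2.9 = 9.3 kcal/mol.
B (staggered): COOH–Ph gauche, COOH–I gauche, SH–I gauche, SH–CH2Cl gauche, CN–Ph gauche, CN–CH2Cl gauche; 1.2 + 0.9 + 0.8 + 0.9 + 0.6 + 0.9 = 5.3 kcal/mol.
B has the lowest total (5.3 kcal/mol).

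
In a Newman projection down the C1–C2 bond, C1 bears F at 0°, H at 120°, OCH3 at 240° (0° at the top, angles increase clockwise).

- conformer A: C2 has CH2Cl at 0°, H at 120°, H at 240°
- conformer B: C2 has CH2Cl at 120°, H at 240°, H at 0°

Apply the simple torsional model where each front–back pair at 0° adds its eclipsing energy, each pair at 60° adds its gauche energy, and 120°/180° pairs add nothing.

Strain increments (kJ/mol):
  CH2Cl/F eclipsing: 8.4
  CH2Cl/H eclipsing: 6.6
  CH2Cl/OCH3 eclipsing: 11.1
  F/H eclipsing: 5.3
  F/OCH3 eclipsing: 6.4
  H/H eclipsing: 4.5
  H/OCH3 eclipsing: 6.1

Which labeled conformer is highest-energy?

A

A is eclipsed. F at 0° is eclipsed with CH2Cl at 0° (8.4); H at 120° is eclipsed with H at 120° (4.5); OCH3 at 240° is eclipsed with H at 240° (6.1). Total 19.0 kJ/mol.
B is eclipsed. F at 0° is eclipsed with H at 0° (5.3); H at 120° is eclipsed with CH2Cl at 120° (6.6); OCH3 at 240° is eclipsed with H at 240° (6.1). Total 18.0 kJ/mol.
A has the highest total (19.0 kJ/mol).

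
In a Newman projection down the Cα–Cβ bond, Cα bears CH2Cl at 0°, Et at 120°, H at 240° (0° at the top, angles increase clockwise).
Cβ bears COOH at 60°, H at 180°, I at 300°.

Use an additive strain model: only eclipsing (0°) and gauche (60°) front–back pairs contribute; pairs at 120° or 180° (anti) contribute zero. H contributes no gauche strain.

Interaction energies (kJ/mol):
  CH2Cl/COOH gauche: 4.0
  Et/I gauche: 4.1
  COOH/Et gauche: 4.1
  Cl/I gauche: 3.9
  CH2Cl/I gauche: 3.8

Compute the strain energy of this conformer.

This conformer is staggered. CH2Cl at 0° is gauche with COOH at 60° (4.0); CH2Cl at 0° is gauche with I at 300° (3.8); Et at 120° is gauche with COOH at 60° (4.1). Total 11.9 kJ/mol.

11.9 kJ/mol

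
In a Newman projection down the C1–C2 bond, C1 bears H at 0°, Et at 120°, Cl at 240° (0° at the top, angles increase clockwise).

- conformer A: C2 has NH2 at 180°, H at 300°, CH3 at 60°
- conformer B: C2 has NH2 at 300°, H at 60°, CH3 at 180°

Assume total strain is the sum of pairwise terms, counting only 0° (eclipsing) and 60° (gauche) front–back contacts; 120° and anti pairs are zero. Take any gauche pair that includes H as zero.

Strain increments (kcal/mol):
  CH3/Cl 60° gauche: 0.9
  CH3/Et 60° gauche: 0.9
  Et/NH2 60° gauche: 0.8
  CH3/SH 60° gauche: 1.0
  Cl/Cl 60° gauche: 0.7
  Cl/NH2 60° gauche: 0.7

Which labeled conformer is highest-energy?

B

A (staggered): Et–NH2 gauche, Et–CH3 gauche, Cl–NH2 gauche; 0.8 + 0.9 + 0.7 = 2.4 kcal/mol.
B (staggered): Et–CH3 gauche, Cl–NH2 gauche, Cl–CH3 gauche; 0.9 + 0.7 + 0.9 = 2.5 kcal/mol.
B has the highest total (2.5 kcal/mol).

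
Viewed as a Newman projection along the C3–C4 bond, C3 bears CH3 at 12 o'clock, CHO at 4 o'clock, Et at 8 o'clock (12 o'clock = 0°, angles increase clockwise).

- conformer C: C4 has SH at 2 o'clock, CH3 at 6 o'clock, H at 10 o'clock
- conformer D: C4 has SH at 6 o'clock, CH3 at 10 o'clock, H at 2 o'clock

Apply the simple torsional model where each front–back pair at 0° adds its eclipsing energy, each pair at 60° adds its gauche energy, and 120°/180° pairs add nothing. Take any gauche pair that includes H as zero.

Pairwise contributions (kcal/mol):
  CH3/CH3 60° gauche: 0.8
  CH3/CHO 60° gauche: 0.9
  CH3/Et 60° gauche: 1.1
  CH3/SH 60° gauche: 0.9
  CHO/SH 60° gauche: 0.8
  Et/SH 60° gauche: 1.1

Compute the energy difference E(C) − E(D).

-0.1 kcal/mol

C (staggered): CH3–SH gauche, CHO–SH gauche, CHO–CH3 gauche, Et–CH3 gauche; 0.9 + 0.8 + 0.9 + 1.1 = 3.7 kcal/mol.
D (staggered): CH3–CH3 gauche, CHO–SH gauche, Et–SH gauche, Et–CH3 gauche; 0.8 + 0.8 + 1.1 + 1.1 = 3.8 kcal/mol.
E(C) − E(D) = 3.7 − 3.8 = -0.1 kcal/mol.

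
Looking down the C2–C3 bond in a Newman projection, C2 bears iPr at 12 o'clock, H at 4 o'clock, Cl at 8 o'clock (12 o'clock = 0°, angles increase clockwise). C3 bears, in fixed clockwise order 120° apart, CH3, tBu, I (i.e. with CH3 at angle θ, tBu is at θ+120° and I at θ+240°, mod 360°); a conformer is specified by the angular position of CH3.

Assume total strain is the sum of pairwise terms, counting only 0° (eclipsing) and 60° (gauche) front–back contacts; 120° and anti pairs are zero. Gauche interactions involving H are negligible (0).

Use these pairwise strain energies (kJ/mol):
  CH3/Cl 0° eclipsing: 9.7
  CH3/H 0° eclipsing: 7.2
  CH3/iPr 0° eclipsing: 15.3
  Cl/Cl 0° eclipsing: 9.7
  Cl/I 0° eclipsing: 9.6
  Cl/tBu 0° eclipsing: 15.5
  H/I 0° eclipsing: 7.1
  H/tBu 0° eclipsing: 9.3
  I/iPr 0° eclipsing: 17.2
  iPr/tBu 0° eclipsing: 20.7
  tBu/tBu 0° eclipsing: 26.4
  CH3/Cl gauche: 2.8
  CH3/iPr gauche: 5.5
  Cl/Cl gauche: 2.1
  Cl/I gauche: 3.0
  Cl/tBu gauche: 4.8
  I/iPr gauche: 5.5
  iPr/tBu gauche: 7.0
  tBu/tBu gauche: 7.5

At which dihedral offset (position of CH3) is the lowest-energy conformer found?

CH3 at 0° is eclipsed. iPr at 0° is eclipsed with CH3 at 0° (15.3); H at 120° is eclipsed with tBu at 120° (9.3); Cl at 240° is eclipsed with I at 240° (9.6). Total 34.2 kJ/mol.
CH3 at 60° is staggered. iPr at 0° is gauche with CH3 at 60° (5.5); iPr at 0° is gauche with I at 300° (5.5); Cl at 240° is gauche with tBu at 180° (4.8); Cl at 240° is gauche with I at 300° (3.0). Total 18.8 kJ/mol.
CH3 at 120° is eclipsed. iPr at 0° is eclipsed with I at 0° (17.2); H at 120° is eclipsed with CH3 at 120° (7.2); Cl at 240° is eclipsed with tBu at 240° (15.5). Total 39.9 kJ/mol.
CH3 at 180° is staggered. iPr at 0° is gauche with tBu at 300° (7.0); iPr at 0° is gauche with I at 60° (5.5); Cl at 240° is gauche with CH3 at 180° (2.8); Cl at 240° is gauche with tBu at 300° (4.8). Total 20.1 kJ/mol.
CH3 at 240° is eclipsed. iPr at 0° is eclipsed with tBu at 0° (20.7); H at 120° is eclipsed with I at 120° (7.1); Cl at 240° is eclipsed with CH3 at 240° (9.7). Total 37.5 kJ/mol.
CH3 at 300° is staggered. iPr at 0° is gauche with CH3 at 300° (5.5); iPr at 0° is gauche with tBu at 60° (7.0); Cl at 240° is gauche with CH3 at 300° (2.8); Cl at 240° is gauche with I at 180° (3.0). Total 18.3 kJ/mol.
The minimum (18.3 kJ/mol) occurs with CH3 at 300°.

300°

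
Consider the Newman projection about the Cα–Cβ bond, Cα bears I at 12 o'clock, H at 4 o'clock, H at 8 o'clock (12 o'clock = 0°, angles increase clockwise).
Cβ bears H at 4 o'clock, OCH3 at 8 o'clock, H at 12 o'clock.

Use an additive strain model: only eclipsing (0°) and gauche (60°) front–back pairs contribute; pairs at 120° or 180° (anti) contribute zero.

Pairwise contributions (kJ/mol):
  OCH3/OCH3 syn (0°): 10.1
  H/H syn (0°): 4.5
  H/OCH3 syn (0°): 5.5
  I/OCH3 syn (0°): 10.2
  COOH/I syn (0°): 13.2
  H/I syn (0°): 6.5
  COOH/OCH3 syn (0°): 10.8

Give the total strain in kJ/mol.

16.5 kJ/mol

This conformer is eclipsed. I at 0° is eclipsed with H at 0° (6.5); H at 120° is eclipsed with H at 120° (4.5); H at 240° is eclipsed with OCH3 at 240° (5.5). Total 16.5 kJ/mol.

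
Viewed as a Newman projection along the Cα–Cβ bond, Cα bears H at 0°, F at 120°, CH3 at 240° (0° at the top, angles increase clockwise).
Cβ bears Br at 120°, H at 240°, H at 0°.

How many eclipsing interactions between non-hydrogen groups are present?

Non-H eclipsing pairs: F(120°)/Br(120°) — 1 interaction.

1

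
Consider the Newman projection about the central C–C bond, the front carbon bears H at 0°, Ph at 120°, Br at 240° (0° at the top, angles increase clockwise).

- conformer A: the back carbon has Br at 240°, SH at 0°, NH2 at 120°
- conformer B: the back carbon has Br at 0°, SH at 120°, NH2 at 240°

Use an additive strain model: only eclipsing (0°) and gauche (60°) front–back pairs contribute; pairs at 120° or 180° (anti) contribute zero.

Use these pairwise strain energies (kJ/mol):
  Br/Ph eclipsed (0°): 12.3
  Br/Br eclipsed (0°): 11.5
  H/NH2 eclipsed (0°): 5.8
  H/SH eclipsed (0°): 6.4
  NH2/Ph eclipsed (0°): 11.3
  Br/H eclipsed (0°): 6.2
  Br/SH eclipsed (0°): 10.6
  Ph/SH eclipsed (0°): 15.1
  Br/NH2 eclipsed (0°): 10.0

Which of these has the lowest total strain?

A is eclipsed. H at 0° is eclipsed with SH at 0° (6.4); Ph at 120° is eclipsed with NH2 at 120° (11.3); Br at 240° is eclipsed with Br at 240° (11.5). Total 29.2 kJ/mol.
B is eclipsed. H at 0° is eclipsed with Br at 0° (6.2); Ph at 120° is eclipsed with SH at 120° (15.1); Br at 240° is eclipsed with NH2 at 240° (10.0). Total 31.3 kJ/mol.
A has the lowest total (29.2 kJ/mol).

A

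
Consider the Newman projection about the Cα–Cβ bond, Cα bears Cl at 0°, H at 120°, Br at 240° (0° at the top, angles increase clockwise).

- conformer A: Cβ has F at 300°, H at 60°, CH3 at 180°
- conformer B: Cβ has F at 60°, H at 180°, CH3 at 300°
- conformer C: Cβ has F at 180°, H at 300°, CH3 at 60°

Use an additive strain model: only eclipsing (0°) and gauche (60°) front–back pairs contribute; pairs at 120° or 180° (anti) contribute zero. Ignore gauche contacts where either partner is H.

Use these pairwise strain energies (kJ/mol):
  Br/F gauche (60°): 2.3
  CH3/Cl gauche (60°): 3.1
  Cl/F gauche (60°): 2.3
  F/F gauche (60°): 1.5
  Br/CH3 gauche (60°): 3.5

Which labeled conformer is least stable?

B

A (staggered): Cl–F gauche, Br–F gauche, Br–CH3 gauche; 2.3 + 2.3 + 3.5 = 8.1 kJ/mol.
B (staggered): Cl–F gauche, Cl–CH3 gauche, Br–CH3 gauche; 2.3 + 3.1 + 3.5 = 8.9 kJ/mol.
C (staggered): Cl–CH3 gauche, Br–F gauche; 3.1 + 2.3 = 5.4 kJ/mol.
B has the highest total (8.9 kJ/mol).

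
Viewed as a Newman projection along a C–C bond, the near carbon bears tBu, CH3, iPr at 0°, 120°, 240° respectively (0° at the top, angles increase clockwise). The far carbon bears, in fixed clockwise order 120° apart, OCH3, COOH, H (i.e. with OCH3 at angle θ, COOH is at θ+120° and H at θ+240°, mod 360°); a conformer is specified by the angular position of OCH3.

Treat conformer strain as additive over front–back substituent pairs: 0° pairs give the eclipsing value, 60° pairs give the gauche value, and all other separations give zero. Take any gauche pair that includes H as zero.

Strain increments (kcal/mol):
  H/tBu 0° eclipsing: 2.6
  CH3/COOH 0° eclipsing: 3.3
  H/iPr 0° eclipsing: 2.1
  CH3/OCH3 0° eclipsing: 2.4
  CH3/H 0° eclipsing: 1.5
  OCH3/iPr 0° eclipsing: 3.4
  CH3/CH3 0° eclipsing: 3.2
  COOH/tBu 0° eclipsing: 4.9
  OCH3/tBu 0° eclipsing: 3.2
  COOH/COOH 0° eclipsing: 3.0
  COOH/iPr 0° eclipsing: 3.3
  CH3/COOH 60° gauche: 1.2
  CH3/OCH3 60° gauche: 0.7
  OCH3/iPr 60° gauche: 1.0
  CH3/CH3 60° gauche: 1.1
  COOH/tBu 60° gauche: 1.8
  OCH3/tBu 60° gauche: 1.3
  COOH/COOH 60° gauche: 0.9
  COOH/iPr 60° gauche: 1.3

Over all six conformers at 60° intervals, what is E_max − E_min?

OCH3 at 0° (eclipsed): tBu(0°)/OCH3(0°) eclipsed 3.2; CH3(120°)/COOH(120°) eclipsed 3.3; iPr(240°)/H(240°) eclipsed 2.1 → 8.6 kcal/mol.
OCH3 at 60° (staggered): tBu(0°)/OCH3(60°) gauche 1.3; CH3(120°)/OCH3(60°) gauche 0.7; CH3(120°)/COOH(180°) gauche 1.2; iPr(240°)/COOH(180°) gauche 1.3 → 4.5 kcal/mol.
OCH3 at 120° (eclipsed): tBu(0°)/H(0°) eclipsed 2.6; CH3(120°)/OCH3(120°) eclipsed 2.4; iPr(240°)/COOH(240°) eclipsed 3.3 → 8.3 kcal/mol.
OCH3 at 180° (staggered): tBu(0°)/COOH(300°) gauche 1.8; CH3(120°)/OCH3(180°) gauche 0.7; iPr(240°)/OCH3(180°) gauche 1.0; iPr(240°)/COOH(300°) gauche 1.3 → 4.8 kcal/mol.
OCH3 at 240° (eclipsed): tBu(0°)/COOH(0°) eclipsed 4.9; CH3(120°)/H(120°) eclipsed 1.5; iPr(240°)/OCH3(240°) eclipsed 3.4 → 9.8 kcal/mol.
OCH3 at 300° (staggered): tBu(0°)/OCH3(300°) gauche 1.3; tBu(0°)/COOH(60°) gauche 1.8; CH3(120°)/COOH(60°) gauche 1.2; iPr(240°)/OCH3(300°) gauche 1.0 → 5.3 kcal/mol.
Max at 240° (9.8 kcal/mol), min at 60° (4.5 kcal/mol); barrier = 5.3 kcal/mol.

5.3 kcal/mol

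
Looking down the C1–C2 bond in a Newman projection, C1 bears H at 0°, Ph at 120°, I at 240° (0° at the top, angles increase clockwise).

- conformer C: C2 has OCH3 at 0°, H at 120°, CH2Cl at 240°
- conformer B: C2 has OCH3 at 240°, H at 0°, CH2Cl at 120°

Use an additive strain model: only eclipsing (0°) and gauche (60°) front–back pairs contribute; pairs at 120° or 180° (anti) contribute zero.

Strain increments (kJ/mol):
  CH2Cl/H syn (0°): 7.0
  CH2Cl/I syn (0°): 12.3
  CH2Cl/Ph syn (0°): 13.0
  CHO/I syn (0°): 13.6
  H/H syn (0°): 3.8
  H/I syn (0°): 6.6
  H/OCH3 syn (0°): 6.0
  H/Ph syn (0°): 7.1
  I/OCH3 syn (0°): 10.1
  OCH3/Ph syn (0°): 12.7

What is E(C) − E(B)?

C (eclipsed): H(0°)/OCH3(0°) eclipsed 6.0; Ph(120°)/H(120°) eclipsed 7.1; I(240°)/CH2Cl(240°) eclipsed 12.3 → 25.4 kJ/mol.
B (eclipsed): H(0°)/H(0°) eclipsed 3.8; Ph(120°)/CH2Cl(120°) eclipsed 13.0; I(240°)/OCH3(240°) eclipsed 10.1 → 26.9 kJ/mol.
E(C) − E(B) = 25.4 − 26.9 = -1.5 kJ/mol.

-1.5 kJ/mol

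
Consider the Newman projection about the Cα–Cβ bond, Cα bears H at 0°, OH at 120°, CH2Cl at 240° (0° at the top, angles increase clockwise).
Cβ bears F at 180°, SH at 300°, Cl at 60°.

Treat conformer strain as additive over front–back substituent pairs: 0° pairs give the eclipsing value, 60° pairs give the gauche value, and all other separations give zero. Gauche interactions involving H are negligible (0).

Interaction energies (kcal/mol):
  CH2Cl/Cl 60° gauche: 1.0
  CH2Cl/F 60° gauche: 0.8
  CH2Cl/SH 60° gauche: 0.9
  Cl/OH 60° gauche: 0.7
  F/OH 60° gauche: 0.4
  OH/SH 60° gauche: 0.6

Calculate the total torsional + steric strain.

This conformer (staggered): OH–F gauche, OH–Cl gauche, CH2Cl–F gauche, CH2Cl–SH gauche; 0.4 + 0.7 + 0.8 + 0.9 = 2.8 kcal/mol.

2.8 kcal/mol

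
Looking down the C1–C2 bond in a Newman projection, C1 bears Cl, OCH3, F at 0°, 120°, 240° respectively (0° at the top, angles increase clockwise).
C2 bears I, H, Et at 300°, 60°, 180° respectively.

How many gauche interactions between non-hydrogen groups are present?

4

Non-H gauche pairs: Cl(0°)/I(300°); OCH3(120°)/Et(180°); F(240°)/I(300°); F(240°)/Et(180°) — 4 interactions.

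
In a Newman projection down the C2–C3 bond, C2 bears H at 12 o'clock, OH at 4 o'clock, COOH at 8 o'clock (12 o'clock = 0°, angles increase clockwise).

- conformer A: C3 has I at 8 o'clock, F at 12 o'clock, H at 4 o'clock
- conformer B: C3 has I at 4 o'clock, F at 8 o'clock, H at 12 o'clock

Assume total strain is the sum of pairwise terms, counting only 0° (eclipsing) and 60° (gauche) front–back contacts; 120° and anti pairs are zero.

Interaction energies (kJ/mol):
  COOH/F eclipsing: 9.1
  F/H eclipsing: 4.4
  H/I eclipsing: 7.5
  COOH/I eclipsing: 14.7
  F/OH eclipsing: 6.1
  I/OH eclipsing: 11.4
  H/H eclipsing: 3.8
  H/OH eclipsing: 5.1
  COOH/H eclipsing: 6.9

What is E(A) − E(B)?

-0.1 kJ/mol

A (eclipsed): H(0°)/F(0°) eclipsed 4.4; OH(120°)/H(120°) eclipsed 5.1; COOH(240°)/I(240°) eclipsed 14.7 → 24.2 kJ/mol.
B (eclipsed): H(0°)/H(0°) eclipsed 3.8; OH(120°)/I(120°) eclipsed 11.4; COOH(240°)/F(240°) eclipsed 9.1 → 24.3 kJ/mol.
E(A) − E(B) = 24.2 − 24.3 = -0.1 kJ/mol.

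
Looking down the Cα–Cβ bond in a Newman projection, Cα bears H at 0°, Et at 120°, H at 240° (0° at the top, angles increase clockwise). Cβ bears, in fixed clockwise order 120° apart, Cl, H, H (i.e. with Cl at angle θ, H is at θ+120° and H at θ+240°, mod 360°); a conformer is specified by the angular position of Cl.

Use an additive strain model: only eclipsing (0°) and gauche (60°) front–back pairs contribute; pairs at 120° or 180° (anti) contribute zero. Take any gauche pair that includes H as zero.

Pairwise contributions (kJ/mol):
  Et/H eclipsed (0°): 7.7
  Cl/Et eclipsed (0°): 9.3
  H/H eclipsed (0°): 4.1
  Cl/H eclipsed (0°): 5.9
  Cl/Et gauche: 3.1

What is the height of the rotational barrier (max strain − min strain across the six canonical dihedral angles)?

17.7 kJ/mol

Cl at 0° (eclipsed): H–Cl eclipsed, Et–H eclipsed, H–H eclipsed; 5.9 + 7.7 + 4.1 = 17.7 kJ/mol.
Cl at 60° (staggered): Et–Cl gauche; 3.1 = 3.1 kJ/mol.
Cl at 120° (eclipsed): H–H eclipsed, Et–Cl eclipsed, H–H eclipsed; 4.1 + 9.3 + 4.1 = 17.5 kJ/mol.
Cl at 180° (staggered): Et–Cl gauche; 3.1 = 3.1 kJ/mol.
Cl at 240° (eclipsed): H–H eclipsed, Et–H eclipsed, H–Cl eclipsed; 4.1 + 7.7 + 5.9 = 17.7 kJ/mol.
Cl at 300° (staggered): no non-H gauche contacts → 0.0 kJ/mol.
Max at 0° (17.7 kJ/mol), min at 300° (0.0 kJ/mol); barrier = 17.7 kJ/mol.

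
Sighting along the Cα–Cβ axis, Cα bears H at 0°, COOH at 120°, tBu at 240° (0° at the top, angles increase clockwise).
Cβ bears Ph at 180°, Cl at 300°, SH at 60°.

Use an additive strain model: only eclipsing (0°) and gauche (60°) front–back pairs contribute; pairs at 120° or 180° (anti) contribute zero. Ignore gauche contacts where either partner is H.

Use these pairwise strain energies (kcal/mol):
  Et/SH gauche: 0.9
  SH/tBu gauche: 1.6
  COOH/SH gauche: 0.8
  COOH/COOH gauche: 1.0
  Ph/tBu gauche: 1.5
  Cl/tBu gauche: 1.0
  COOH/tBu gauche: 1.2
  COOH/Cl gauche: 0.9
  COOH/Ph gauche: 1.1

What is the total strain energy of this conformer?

This conformer is staggered. COOH at 120° is gauche with Ph at 180° (1.1); COOH at 120° is gauche with SH at 60° (0.8); tBu at 240° is gauche with Ph at 180° (1.5); tBu at 240° is gauche with Cl at 300° (1.0). Total 4.4 kcal/mol.

4.4 kcal/mol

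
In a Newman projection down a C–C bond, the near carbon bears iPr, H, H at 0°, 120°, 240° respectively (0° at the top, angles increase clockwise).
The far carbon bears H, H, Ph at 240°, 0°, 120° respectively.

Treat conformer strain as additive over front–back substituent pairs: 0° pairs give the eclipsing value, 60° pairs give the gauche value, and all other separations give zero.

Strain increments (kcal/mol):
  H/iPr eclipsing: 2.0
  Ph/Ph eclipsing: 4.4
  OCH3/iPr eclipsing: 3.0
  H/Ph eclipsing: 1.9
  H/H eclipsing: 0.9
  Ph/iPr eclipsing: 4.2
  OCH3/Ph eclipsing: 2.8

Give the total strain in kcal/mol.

4.8 kcal/mol

This conformer (eclipsed): iPr(0°)/H(0°) eclipsed 2.0; H(120°)/Ph(120°) eclipsed 1.9; H(240°)/H(240°) eclipsed 0.9 → 4.8 kcal/mol.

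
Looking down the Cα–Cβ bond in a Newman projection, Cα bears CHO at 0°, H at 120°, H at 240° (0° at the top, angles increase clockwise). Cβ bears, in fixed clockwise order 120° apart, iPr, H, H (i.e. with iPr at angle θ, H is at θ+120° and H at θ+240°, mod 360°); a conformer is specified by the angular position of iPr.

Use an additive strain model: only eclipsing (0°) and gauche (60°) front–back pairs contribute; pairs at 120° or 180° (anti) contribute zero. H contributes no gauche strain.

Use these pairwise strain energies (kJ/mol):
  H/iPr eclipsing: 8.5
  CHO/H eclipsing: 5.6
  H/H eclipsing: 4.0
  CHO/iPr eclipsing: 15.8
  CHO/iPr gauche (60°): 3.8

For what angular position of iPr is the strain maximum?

iPr at 0° is eclipsed. CHO at 0° is eclipsed with iPr at 0° (15.8); H at 120° is eclipsed with H at 120° (4.0); H at 240° is eclipsed with H at 240° (4.0). Total 23.8 kJ/mol.
iPr at 60° is staggered. CHO at 0° is gauche with iPr at 60° (3.8). Total 3.8 kJ/mol.
iPr at 120° is eclipsed. CHO at 0° is eclipsed with H at 0° (5.6); H at 120° is eclipsed with iPr at 120° (8.5); H at 240° is eclipsed with H at 240° (4.0). Total 18.1 kJ/mol.
iPr at 180° (staggered): no non-H gauche contacts → 0.0 kJ/mol.
iPr at 240° is eclipsed. CHO at 0° is eclipsed with H at 0° (5.6); H at 120° is eclipsed with H at 120° (4.0); H at 240° is eclipsed with iPr at 240° (8.5). Total 18.1 kJ/mol.
iPr at 300° is staggered. CHO at 0° is gauche with iPr at 300° (3.8). Total 3.8 kJ/mol.
The maximum (23.8 kJ/mol) occurs with iPr at 0°.

0°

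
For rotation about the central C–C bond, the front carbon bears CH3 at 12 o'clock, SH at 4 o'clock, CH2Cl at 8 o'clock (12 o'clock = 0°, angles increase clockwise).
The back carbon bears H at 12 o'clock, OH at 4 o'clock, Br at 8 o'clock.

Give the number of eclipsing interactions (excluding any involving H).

Non-H eclipsing pairs: SH(120°)/OH(120°); CH2Cl(240°)/Br(240°) — 2 interactions.

2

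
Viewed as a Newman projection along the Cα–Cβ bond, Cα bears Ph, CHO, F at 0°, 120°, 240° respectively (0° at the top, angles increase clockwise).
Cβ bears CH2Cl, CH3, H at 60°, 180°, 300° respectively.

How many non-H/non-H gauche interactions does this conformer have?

4

Non-H gauche pairs: Ph(0°)/CH2Cl(60°); CHO(120°)/CH2Cl(60°); CHO(120°)/CH3(180°); F(240°)/CH3(180°) — 4 interactions.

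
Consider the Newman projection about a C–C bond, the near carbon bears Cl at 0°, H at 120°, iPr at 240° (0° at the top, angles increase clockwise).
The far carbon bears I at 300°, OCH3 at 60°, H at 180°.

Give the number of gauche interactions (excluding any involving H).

3

Non-H gauche pairs: Cl(0°)/I(300°); Cl(0°)/OCH3(60°); iPr(240°)/I(300°) — 3 interactions.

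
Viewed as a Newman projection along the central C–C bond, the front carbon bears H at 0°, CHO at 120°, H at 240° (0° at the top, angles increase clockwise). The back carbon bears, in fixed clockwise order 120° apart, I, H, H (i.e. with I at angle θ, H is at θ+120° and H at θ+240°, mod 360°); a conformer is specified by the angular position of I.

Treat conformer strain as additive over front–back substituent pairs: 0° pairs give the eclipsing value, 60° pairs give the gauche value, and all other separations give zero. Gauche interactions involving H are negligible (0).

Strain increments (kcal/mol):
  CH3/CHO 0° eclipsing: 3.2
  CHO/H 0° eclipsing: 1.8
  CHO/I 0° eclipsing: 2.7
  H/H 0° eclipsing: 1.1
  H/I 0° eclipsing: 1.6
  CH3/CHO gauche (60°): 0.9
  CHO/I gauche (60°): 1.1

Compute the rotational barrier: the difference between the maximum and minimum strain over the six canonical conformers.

I at 0° (eclipsed): H(0°)/I(0°) eclipsed 1.6; CHO(120°)/H(120°) eclipsed 1.8; H(240°)/H(240°) eclipsed 1.1 → 4.5 kcal/mol.
I at 60° (staggered): CHO(120°)/I(60°) gauche 1.1 → 1.1 kcal/mol.
I at 120° (eclipsed): H(0°)/H(0°) eclipsed 1.1; CHO(120°)/I(120°) eclipsed 2.7; H(240°)/H(240°) eclipsed 1.1 → 4.9 kcal/mol.
I at 180° (staggered): CHO(120°)/I(180°) gauche 1.1 → 1.1 kcal/mol.
I at 240° (eclipsed): H(0°)/H(0°) eclipsed 1.1; CHO(120°)/H(120°) eclipsed 1.8; H(240°)/I(240°) eclipsed 1.6 → 4.5 kcal/mol.
I at 300° (staggered): no non-H gauche contacts → 0.0 kcal/mol.
Max at 120° (4.9 kcal/mol), min at 300° (0.0 kcal/mol); barrier = 4.9 kcal/mol.

4.9 kcal/mol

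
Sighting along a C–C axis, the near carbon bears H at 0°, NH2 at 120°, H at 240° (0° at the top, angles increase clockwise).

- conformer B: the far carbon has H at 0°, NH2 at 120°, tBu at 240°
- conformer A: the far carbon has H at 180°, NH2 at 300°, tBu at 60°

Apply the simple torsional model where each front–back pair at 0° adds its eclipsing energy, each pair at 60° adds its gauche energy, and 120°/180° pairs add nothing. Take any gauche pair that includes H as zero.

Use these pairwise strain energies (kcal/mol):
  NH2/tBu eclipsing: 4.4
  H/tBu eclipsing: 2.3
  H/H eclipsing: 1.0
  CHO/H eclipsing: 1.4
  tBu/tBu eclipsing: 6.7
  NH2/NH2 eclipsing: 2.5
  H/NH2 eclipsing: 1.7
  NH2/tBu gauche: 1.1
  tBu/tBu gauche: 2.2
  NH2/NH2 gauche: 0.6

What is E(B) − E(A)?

B (eclipsed): H(0°)/H(0°) eclipsed 1.0; NH2(120°)/NH2(120°) eclipsed 2.5; H(240°)/tBu(240°) eclipsed 2.3 → 5.8 kcal/mol.
A (staggered): NH2(120°)/tBu(60°) gauche 1.1 → 1.1 kcal/mol.
E(B) − E(A) = 5.8 − 1.1 = +4.7 kcal/mol.

+4.7 kcal/mol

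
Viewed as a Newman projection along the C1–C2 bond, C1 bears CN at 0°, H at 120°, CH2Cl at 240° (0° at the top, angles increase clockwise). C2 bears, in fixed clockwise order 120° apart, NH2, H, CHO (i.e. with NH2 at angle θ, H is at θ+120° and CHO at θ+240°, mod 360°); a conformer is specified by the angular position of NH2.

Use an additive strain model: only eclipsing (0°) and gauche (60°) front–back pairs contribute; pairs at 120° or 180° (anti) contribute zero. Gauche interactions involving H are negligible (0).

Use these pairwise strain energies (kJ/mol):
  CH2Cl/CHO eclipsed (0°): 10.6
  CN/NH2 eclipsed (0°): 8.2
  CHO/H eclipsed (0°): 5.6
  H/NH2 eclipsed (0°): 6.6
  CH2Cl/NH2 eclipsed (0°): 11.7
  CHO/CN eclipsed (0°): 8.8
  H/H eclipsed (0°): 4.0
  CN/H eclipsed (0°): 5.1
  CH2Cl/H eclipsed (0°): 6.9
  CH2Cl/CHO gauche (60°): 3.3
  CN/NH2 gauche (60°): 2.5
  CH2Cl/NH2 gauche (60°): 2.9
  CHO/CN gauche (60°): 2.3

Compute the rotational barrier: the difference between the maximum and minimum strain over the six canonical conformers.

NH2 at 0° (eclipsed): CN(0°)/NH2(0°) eclipsed 8.2; H(120°)/H(120°) eclipsed 4.0; CH2Cl(240°)/CHO(240°) eclipsed 10.6 → 22.8 kJ/mol.
NH2 at 60° (staggered): CN(0°)/NH2(60°) gauche 2.5; CN(0°)/CHO(300°) gauche 2.3; CH2Cl(240°)/CHO(300°) gauche 3.3 → 8.1 kJ/mol.
NH2 at 120° (eclipsed): CN(0°)/CHO(0°) eclipsed 8.8; H(120°)/NH2(120°) eclipsed 6.6; CH2Cl(240°)/H(240°) eclipsed 6.9 → 22.3 kJ/mol.
NH2 at 180° (staggered): CN(0°)/CHO(60°) gauche 2.3; CH2Cl(240°)/NH2(180°) gauche 2.9 → 5.2 kJ/mol.
NH2 at 240° (eclipsed): CN(0°)/H(0°) eclipsed 5.1; H(120°)/CHO(120°) eclipsed 5.6; CH2Cl(240°)/NH2(240°) eclipsed 11.7 → 22.4 kJ/mol.
NH2 at 300° (staggered): CN(0°)/NH2(300°) gauche 2.5; CH2Cl(240°)/NH2(300°) gauche 2.9; CH2Cl(240°)/CHO(180°) gauche 3.3 → 8.7 kJ/mol.
Max at 0° (22.8 kJ/mol), min at 180° (5.2 kJ/mol); barrier = 17.6 kJ/mol.

17.6 kJ/mol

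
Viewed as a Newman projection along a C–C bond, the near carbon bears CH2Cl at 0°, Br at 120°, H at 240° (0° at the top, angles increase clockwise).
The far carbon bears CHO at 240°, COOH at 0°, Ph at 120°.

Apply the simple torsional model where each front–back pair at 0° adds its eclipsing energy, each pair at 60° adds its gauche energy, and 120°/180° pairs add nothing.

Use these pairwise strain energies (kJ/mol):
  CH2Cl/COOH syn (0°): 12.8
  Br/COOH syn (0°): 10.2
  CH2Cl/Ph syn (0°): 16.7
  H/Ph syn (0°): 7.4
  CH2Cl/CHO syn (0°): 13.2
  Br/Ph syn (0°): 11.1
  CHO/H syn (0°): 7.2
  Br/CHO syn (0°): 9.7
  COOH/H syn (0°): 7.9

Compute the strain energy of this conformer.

This conformer (eclipsed): CH2Cl–COOH eclipsed, Br–Ph eclipsed, H–CHO eclipsed; 12.8 + 11.1 + 7.2 = 31.1 kJ/mol.

31.1 kJ/mol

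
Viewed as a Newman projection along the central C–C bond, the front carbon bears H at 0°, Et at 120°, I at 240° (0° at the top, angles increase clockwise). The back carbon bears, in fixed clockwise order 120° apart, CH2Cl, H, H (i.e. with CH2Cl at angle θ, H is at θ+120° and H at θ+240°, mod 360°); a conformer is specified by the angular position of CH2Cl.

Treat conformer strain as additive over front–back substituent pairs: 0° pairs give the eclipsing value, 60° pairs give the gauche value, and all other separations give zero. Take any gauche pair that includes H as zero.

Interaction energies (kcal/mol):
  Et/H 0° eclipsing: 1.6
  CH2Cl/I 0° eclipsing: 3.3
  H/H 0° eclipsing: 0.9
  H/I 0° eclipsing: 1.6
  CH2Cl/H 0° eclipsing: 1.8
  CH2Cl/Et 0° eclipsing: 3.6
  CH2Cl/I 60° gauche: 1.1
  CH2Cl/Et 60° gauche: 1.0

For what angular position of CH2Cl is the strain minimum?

CH2Cl at 0° is eclipsed. H at 0° is eclipsed with CH2Cl at 0° (1.8); Et at 120° is eclipsed with H at 120° (1.6); I at 240° is eclipsed with H at 240° (1.6). Total 5.0 kcal/mol.
CH2Cl at 60° is staggered. Et at 120° is gauche with CH2Cl at 60° (1.0). Total 1.0 kcal/mol.
CH2Cl at 120° is eclipsed. H at 0° is eclipsed with H at 0° (0.9); Et at 120° is eclipsed with CH2Cl at 120° (3.6); I at 240° is eclipsed with H at 240° (1.6). Total 6.1 kcal/mol.
CH2Cl at 180° is staggered. Et at 120° is gauche with CH2Cl at 180° (1.0); I at 240° is gauche with CH2Cl at 180° (1.1). Total 2.1 kcal/mol.
CH2Cl at 240° is eclipsed. H at 0° is eclipsed with H at 0° (0.9); Et at 120° is eclipsed with H at 120° (1.6); I at 240° is eclipsed with CH2Cl at 240° (3.3). Total 5.8 kcal/mol.
CH2Cl at 300° is staggered. I at 240° is gauche with CH2Cl at 300° (1.1). Total 1.1 kcal/mol.
The minimum (1.0 kcal/mol) occurs with CH2Cl at 60°.

60°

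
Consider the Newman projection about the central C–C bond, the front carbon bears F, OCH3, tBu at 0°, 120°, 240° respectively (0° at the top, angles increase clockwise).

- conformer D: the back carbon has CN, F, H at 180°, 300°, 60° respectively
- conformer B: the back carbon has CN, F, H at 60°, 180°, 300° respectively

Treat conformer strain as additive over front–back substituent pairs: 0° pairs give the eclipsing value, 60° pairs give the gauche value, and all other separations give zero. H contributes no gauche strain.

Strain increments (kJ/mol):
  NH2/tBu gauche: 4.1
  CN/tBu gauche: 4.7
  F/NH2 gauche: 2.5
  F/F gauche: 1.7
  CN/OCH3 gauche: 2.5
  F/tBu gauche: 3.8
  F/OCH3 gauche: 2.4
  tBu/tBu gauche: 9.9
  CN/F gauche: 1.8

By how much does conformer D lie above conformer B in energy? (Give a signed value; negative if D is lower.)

D (staggered): F–F gauche, OCH3–CN gauche, tBu–CN gauche, tBu–F gauche; 1.7 + 2.5 + 4.7 + 3.8 = 12.7 kJ/mol.
B (staggered): F–CN gauche, OCH3–CN gauche, OCH3–F gauche, tBu–F gauche; 1.8 + 2.5 + 2.4 + 3.8 = 10.5 kJ/mol.
E(D) − E(B) = 12.7 − 10.5 = +2.2 kJ/mol.

+2.2 kJ/mol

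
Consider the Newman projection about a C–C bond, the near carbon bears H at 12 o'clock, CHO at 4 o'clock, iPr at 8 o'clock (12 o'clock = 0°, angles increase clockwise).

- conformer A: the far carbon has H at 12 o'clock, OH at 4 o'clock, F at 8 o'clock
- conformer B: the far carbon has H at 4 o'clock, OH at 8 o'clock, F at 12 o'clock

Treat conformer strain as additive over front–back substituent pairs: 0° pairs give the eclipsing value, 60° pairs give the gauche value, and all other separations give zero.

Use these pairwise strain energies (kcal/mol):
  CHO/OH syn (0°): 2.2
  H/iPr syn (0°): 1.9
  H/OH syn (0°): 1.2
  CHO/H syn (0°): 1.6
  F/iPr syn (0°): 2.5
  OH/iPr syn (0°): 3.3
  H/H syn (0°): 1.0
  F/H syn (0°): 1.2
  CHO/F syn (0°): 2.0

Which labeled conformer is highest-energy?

B

A is eclipsed. H at 0° is eclipsed with H at 0° (1.0); CHO at 120° is eclipsed with OH at 120° (2.2); iPr at 240° is eclipsed with F at 240° (2.5). Total 5.7 kcal/mol.
B is eclipsed. H at 0° is eclipsed with F at 0° (1.2); CHO at 120° is eclipsed with H at 120° (1.6); iPr at 240° is eclipsed with OH at 240° (3.3). Total 6.1 kcal/mol.
B has the highest total (6.1 kcal/mol).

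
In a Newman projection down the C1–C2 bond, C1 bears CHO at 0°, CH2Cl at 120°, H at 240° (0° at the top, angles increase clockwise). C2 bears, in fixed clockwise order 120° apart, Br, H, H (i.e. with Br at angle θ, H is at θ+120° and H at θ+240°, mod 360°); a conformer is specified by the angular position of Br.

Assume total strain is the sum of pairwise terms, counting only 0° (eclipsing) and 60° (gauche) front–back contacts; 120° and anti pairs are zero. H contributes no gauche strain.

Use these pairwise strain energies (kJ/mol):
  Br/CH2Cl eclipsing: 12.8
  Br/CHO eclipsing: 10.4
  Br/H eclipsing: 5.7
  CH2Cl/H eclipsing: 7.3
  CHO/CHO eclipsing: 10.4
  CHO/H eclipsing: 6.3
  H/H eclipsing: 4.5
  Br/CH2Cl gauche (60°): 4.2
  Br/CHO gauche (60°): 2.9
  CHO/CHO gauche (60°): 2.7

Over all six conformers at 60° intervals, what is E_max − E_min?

Br at 0° (eclipsed): CHO(0°)/Br(0°) eclipsed 10.4; CH2Cl(120°)/H(120°) eclipsed 7.3; H(240°)/H(240°) eclipsed 4.5 → 22.2 kJ/mol.
Br at 60° (staggered): CHO(0°)/Br(60°) gauche 2.9; CH2Cl(120°)/Br(60°) gauche 4.2 → 7.1 kJ/mol.
Br at 120° (eclipsed): CHO(0°)/H(0°) eclipsed 6.3; CH2Cl(120°)/Br(120°) eclipsed 12.8; H(240°)/H(240°) eclipsed 4.5 → 23.6 kJ/mol.
Br at 180° (staggered): CH2Cl(120°)/Br(180°) gauche 4.2 → 4.2 kJ/mol.
Br at 240° (eclipsed): CHO(0°)/H(0°) eclipsed 6.3; CH2Cl(120°)/H(120°) eclipsed 7.3; H(240°)/Br(240°) eclipsed 5.7 → 19.3 kJ/mol.
Br at 300° (staggered): CHO(0°)/Br(300°) gauche 2.9 → 2.9 kJ/mol.
Max at 120° (23.6 kJ/mol), min at 300° (2.9 kJ/mol); barrier = 20.7 kJ/mol.

20.7 kJ/mol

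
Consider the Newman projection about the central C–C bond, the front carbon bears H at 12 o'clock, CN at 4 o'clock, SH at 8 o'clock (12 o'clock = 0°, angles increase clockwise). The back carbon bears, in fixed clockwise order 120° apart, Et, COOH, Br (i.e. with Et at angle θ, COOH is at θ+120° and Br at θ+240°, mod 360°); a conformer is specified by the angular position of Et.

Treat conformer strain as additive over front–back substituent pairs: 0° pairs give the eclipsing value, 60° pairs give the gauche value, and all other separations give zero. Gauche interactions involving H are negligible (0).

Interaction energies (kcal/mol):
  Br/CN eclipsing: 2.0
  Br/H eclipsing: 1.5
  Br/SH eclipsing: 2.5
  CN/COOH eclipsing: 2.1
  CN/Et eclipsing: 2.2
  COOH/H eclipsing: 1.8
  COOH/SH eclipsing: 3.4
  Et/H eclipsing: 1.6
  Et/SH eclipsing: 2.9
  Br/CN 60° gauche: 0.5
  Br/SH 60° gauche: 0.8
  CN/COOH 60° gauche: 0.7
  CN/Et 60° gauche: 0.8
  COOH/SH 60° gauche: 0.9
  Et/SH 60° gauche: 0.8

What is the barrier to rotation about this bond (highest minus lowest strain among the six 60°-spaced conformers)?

4.3 kcal/mol

Et at 0° (eclipsed): H–Et eclipsed, CN–COOH eclipsed, SH–Br eclipsed; 1.6 + 2.1 + 2.5 = 6.2 kcal/mol.
Et at 60° (staggered): CN–Et gauche, CN–COOH gauche, SH–COOH gauche, SH–Br gauche; 0.8 + 0.7 + 0.9 + 0.8 = 3.2 kcal/mol.
Et at 120° (eclipsed): H–Br eclipsed, CN–Et eclipsed, SH–COOH eclipsed; 1.5 + 2.2 + 3.4 = 7.1 kcal/mol.
Et at 180° (staggered): CN–Et gauche, CN–Br gauche, SH–Et gauche, SH–COOH gauche; 0.8 + 0.5 + 0.8 + 0.9 = 3.0 kcal/mol.
Et at 240° (eclipsed): H–COOH eclipsed, CN–Br eclipsed, SH–Et eclipsed; 1.8 + 2.0 + 2.9 = 6.7 kcal/mol.
Et at 300° (staggered): CN–COOH gauche, CN–Br gauche, SH–Et gauche, SH–Br gauche; 0.7 + 0.5 + 0.8 + 0.8 = 2.8 kcal/mol.
Max at 120° (7.1 kcal/mol), min at 300° (2.8 kcal/mol); barrier = 4.3 kcal/mol.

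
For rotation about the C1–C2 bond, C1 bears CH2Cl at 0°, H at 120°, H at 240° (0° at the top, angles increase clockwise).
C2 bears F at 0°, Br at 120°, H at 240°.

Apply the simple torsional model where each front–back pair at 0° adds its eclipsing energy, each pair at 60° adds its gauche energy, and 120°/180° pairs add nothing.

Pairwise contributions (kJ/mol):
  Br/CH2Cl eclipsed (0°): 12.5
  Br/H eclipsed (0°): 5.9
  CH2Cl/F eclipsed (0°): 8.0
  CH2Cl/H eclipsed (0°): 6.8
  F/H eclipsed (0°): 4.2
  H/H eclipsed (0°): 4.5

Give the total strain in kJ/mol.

This conformer is eclipsed. CH2Cl at 0° is eclipsed with F at 0° (8.0); H at 120° is eclipsed with Br at 120° (5.9); H at 240° is eclipsed with H at 240° (4.5). Total 18.4 kJ/mol.

18.4 kJ/mol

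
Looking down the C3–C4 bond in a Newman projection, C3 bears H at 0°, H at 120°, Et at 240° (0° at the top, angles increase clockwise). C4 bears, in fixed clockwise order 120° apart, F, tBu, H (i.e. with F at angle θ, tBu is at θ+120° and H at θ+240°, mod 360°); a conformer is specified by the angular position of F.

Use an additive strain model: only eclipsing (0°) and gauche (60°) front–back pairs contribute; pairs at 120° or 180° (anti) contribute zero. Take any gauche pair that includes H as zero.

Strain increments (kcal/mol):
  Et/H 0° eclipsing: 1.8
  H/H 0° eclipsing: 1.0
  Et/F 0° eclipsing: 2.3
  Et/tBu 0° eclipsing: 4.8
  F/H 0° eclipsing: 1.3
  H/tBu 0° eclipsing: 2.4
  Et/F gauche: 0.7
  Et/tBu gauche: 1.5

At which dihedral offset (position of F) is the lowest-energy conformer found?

300°

F at 0° (eclipsed): H–F eclipsed, H–tBu eclipsed, Et–H eclipsed; 1.3 + 2.4 + 1.8 = 5.5 kcal/mol.
F at 60° (staggered): Et–tBu gauche; 1.5 = 1.5 kcal/mol.
F at 120° (eclipsed): H–H eclipsed, H–F eclipsed, Et–tBu eclipsed; 1.0 + 1.3 + 4.8 = 7.1 kcal/mol.
F at 180° (staggered): Et–F gauche, Et–tBu gauche; 0.7 + 1.5 = 2.2 kcal/mol.
F at 240° (eclipsed): H–tBu eclipsed, H–H eclipsed, Et–F eclipsed; 2.4 + 1.0 + 2.3 = 5.7 kcal/mol.
F at 300° (staggered): Et–F gauche; 0.7 = 0.7 kcal/mol.
The minimum (0.7 kcal/mol) occurs with F at 300°.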